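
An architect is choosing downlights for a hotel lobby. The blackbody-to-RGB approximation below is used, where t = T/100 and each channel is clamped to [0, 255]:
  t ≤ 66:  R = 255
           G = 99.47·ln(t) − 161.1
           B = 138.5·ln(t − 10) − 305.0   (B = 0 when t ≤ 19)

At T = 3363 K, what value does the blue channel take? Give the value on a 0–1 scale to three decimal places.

0.522

t = 3363/100 = 33.63; the t ≤ 66 branch applies.
B = 138.5·ln(33.63 − 10) − 305.0 = 138.5·ln 23.63 − 305.0 = 138.5·3.1625 − 305.0 = 133.009.
On a 0–1 scale: 133.009/255 = 0.5216 → 0.522.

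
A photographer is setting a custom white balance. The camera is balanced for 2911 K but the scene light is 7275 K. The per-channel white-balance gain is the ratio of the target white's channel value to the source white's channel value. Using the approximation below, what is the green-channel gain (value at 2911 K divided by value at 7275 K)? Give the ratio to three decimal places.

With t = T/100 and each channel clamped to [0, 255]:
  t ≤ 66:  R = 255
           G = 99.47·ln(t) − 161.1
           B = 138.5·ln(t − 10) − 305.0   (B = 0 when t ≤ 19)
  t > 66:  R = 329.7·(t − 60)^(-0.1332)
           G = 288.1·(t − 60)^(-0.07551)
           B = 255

0.733

At 7275 K (t = 72.75):
  G = 288.1·(72.75 − 60)^(-0.07551) = 288.1·12.75^(-0.07551) = 288.1·0.82513 = 237.720.
At 2911 K (t = 29.11):
  G = 99.47·ln 29.11 − 161.1 = 99.47·3.3711 − 161.1 = 174.222.
Gain = 174.222 / 237.720 = 0.7329 → 0.733.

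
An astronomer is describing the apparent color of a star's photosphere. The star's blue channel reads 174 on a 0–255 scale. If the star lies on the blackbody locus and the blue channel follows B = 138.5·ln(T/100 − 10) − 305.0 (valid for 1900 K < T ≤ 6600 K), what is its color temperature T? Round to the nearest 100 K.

4200 K

ln(t − 10) = (174 + 305.0) / 138.5 = 3.4585.
t − 10 = e^3.4585 = 31.769, so t = 41.769.
T = 100·t = 4177 K → 4200 K to the nearest 100 K.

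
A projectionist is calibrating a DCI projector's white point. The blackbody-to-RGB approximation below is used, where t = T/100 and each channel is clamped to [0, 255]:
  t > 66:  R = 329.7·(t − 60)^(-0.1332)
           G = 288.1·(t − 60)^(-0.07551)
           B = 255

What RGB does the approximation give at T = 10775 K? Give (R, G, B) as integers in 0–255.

(197, 215, 255)

t = 10775/100 = 107.75; the t > 66 branch applies.
R = 329.7·(107.75 − 60)^(-0.1332) = 329.7·47.75^(-0.1332) = 329.7·0.59753 = 197.006.
G = 288.1·(107.75 − 60)^(-0.07551) = 288.1·47.75^(-0.07551) = 288.1·0.74683 = 215.161.
B = 255 by definition for t > 66.
Rounded: (197, 215, 255).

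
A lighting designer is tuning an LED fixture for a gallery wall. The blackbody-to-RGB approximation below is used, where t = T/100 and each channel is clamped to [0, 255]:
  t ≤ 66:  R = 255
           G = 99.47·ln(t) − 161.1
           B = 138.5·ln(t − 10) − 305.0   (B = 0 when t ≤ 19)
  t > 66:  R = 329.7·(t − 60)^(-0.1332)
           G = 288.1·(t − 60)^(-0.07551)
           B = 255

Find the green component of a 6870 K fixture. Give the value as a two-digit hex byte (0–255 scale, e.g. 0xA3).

0xF5

t = 6870/100 = 68.7; the t > 66 branch applies.
G = 288.1·(68.7 − 60)^(-0.07551) = 288.1·8.7^(-0.07551) = 288.1·0.84929 = 244.681.
Rounded: 245; in hex, 0xF5.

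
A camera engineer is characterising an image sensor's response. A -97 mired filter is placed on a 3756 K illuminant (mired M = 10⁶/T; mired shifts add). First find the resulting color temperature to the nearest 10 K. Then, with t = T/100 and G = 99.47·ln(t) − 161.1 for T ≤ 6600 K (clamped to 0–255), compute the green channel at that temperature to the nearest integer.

M_in = 10⁶/3756 = 266.24; M_out = 266.24 + (-97) = 169.24.
T_out = 10⁶/169.24 = 5908.7 K → 5910 K; t = 59.1.
G = 99.47·ln 59.1 − 161.1 = 99.47·4.0792 − 161.1 = 244.661.
Rounded: 245.

245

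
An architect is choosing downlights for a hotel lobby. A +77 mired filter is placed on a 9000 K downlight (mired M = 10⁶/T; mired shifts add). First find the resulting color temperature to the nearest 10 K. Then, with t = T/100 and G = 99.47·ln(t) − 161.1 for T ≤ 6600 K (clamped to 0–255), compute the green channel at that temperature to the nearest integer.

234

M_in = 10⁶/9000 = 111.11; M_out = 111.11 + (+77) = 188.11.
T_out = 10⁶/188.11 = 5316.0 K → 5320 K; t = 53.2.
G = 99.47·ln 53.2 − 161.1 = 99.47·3.9741 − 161.1 = 234.200.
Rounded: 234.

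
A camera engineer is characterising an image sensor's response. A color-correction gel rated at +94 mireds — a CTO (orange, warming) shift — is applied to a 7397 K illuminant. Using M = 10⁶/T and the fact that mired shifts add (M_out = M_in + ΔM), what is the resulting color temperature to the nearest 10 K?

M_in = 10⁶/7397 = 135.19 mireds.
M_out = 135.19 + (+94) = 229.19 mireds.
T_out = 10⁶/229.19 = 4363.2 K → 4360 K.

4360 K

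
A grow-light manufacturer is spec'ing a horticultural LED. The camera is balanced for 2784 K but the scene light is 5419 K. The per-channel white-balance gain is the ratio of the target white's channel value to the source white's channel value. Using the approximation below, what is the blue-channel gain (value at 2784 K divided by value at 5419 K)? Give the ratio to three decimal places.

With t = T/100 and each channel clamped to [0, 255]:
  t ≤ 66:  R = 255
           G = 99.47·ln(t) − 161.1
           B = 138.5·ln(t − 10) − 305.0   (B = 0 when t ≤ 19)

At 5419 K (t = 54.19):
  B = 138.5·ln(54.19 − 10) − 305.0 = 138.5·ln 44.19 − 305.0 = 138.5·3.7885 − 305.0 = 219.707.
At 2784 K (t = 27.84):
  B = 138.5·ln(27.84 − 10) − 305.0 = 138.5·ln 17.84 − 305.0 = 138.5·2.8814 − 305.0 = 94.080.
Gain = 94.080 / 219.707 = 0.4282 → 0.428.

0.428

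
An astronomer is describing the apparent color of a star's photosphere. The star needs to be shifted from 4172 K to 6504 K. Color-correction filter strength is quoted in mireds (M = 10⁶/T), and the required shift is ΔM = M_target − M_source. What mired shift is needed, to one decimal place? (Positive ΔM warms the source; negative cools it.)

-85.9 mireds

M_source = 10⁶/4172 = 239.693; M_target = 10⁶/6504 = 153.752.
ΔM = 153.752 − 239.693 = -85.942 → -85.9 mireds, a cooling shift.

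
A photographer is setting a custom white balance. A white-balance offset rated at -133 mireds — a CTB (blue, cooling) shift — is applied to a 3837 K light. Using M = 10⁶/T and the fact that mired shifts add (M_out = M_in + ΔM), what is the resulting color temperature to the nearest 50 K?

M_in = 10⁶/3837 = 260.62 mireds.
M_out = 260.62 + (-133) = 127.62 mireds.
T_out = 10⁶/127.62 = 7835.7 K → 7850 K.

7850 K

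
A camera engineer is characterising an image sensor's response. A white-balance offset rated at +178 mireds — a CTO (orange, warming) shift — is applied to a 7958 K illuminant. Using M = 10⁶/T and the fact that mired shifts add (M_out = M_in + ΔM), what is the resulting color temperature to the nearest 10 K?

M_in = 10⁶/7958 = 125.66 mireds.
M_out = 125.66 + (+178) = 303.66 mireds.
T_out = 10⁶/303.66 = 3293.2 K → 3290 K.

3290 K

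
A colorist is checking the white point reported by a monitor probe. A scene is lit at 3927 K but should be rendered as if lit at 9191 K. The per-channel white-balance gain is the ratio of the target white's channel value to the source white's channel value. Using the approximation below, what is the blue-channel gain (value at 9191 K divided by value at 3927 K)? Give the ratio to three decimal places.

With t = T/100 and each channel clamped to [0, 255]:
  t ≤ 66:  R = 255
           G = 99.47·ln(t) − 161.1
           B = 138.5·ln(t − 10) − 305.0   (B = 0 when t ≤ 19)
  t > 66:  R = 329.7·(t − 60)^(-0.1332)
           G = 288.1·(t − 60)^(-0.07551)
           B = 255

At 3927 K (t = 39.27):
  B = 138.5·ln(39.27 − 10) − 305.0 = 138.5·ln 29.27 − 305.0 = 138.5·3.3766 − 305.0 = 162.654.
At 9191 K (t = 91.91):
  B = 255 by definition for t > 66.
Gain = 255.000 / 162.654 = 1.5677 → 1.568.

1.568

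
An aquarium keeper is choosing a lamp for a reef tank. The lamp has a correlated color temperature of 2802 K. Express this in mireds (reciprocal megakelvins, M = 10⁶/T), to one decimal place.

M = 10⁶ / 2802 = 356.888 → 356.9 mireds.

356.9 mireds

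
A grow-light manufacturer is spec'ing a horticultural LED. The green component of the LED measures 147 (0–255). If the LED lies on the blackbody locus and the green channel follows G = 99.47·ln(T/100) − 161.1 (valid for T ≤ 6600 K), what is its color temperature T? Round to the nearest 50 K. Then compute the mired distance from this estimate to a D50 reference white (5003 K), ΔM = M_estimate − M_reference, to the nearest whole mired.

ln t = (147 + 161.1) / 99.47 = 3.0974.
t = e^3.0974 = 22.141.
T = 100·t = 2214 K → 2200 K to the nearest 50 K.
M_estimate = 10⁶/2200 = 454.55; M_reference = 10⁶/5003 = 199.88.
ΔM = 454.55 − 199.88 = 254.67 → +255 mireds.

+255 mireds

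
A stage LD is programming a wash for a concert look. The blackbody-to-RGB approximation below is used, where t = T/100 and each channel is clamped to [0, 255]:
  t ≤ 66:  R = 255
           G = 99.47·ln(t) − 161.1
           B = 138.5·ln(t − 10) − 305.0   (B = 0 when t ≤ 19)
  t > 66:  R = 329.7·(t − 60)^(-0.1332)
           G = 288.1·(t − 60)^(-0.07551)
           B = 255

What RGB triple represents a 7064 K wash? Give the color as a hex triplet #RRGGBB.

t = 7064/100 = 70.64; the t > 66 branch applies.
R = 329.7·(70.64 − 60)^(-0.1332) = 329.7·10.64^(-0.1332) = 329.7·0.72981 = 240.619.
G = 288.1·(70.64 − 60)^(-0.07551) = 288.1·10.64^(-0.07551) = 288.1·0.83648 = 240.990.
B = 255 by definition for t > 66.
Rounded: (241, 241, 255).
In hex: #F1F1FF.

#F1F1FF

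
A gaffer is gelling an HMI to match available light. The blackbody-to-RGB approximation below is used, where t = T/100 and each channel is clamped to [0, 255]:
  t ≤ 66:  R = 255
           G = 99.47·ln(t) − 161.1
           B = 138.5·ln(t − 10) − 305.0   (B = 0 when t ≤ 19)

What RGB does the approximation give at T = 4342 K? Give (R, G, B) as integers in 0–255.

(255, 214, 181)

t = 4342/100 = 43.42; the t ≤ 66 branch applies.
R = 255 by definition for t ≤ 66.
G = 99.47·ln 43.42 − 161.1 = 99.47·3.7709 − 161.1 = 213.993.
B = 138.5·ln(43.42 − 10) − 305.0 = 138.5·ln 33.42 − 305.0 = 138.5·3.5092 − 305.0 = 181.018.
Rounded: (255, 214, 181).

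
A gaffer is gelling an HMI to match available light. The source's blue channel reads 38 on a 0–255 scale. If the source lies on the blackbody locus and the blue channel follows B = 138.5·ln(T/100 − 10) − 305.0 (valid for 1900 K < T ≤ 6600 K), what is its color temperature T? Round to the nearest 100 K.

2200 K

ln(t − 10) = (38 + 305.0) / 138.5 = 2.4765.
t − 10 = e^2.4765 = 11.900, so t = 21.900.
T = 100·t = 2190 K → 2200 K to the nearest 100 K.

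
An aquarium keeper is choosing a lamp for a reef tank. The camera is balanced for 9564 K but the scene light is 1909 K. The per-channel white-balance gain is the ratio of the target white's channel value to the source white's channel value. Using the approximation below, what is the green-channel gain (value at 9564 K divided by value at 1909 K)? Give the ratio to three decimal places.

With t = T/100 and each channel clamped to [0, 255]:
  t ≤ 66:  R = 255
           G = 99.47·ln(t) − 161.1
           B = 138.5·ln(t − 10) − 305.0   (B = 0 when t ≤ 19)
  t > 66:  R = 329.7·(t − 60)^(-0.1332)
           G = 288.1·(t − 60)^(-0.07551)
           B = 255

At 1909 K (t = 19.09):
  G = 99.47·ln 19.09 − 161.1 = 99.47·2.9492 − 161.1 = 132.253.
At 9564 K (t = 95.64):
  G = 288.1·(95.64 − 60)^(-0.07551) = 288.1·35.64^(-0.07551) = 288.1·0.76351 = 219.966.
Gain = 219.966 / 132.253 = 1.6632 → 1.663.

1.663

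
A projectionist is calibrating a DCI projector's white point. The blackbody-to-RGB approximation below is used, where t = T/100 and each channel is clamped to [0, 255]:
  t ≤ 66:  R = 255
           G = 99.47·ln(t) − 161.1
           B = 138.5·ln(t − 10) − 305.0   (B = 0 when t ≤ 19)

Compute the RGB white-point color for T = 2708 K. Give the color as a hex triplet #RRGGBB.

#FFA758

t = 2708/100 = 27.08; the t ≤ 66 branch applies.
R = 255 by definition for t ≤ 66.
G = 99.47·ln 27.08 − 161.1 = 99.47·3.2988 − 161.1 = 167.031.
B = 138.5·ln(27.08 − 10) − 305.0 = 138.5·ln 17.08 − 305.0 = 138.5·2.8379 − 305.0 = 88.050.
Rounded: (255, 167, 88).
In hex: #FFA758.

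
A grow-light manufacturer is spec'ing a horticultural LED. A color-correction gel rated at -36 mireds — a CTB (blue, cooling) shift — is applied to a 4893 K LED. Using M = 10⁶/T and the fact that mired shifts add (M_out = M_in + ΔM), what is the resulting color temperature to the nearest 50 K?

M_in = 10⁶/4893 = 204.37 mireds.
M_out = 204.37 + (-36) = 168.37 mireds.
T_out = 10⁶/168.37 = 5939.2 K → 5950 K.

5950 K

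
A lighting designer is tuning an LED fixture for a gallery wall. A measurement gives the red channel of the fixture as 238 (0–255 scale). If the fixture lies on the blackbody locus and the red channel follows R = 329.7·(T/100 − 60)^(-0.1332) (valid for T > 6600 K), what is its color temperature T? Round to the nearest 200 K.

7200 K

(t − 60)^(-0.1332) = 238/329.7 = 0.72187.
t − 60 = 0.72187^(1/-0.1332) = 0.72187^(-7.508) = 11.551, so t = 71.551.
T = 100·t = 7155 K → 7200 K to the nearest 200 K.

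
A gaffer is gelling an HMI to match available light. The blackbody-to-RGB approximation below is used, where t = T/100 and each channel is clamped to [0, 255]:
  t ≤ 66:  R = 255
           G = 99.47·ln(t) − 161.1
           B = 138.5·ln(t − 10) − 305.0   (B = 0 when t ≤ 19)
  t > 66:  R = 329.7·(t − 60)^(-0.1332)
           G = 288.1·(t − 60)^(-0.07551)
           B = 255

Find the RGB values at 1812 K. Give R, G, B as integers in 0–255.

t = 1812/100 = 18.12; the t ≤ 66 branch applies.
R = 255 by definition for t ≤ 66.
G = 99.47·ln 18.12 − 161.1 = 99.47·2.8970 − 161.1 = 127.066.
t = 18.12 ≤ 19, so B = 0.
Rounded: (255, 127, 0).

R=255, G=127, B=0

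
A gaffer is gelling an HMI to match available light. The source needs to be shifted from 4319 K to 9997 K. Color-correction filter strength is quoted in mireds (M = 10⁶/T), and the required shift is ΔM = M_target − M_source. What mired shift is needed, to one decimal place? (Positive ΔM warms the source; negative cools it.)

M_source = 10⁶/4319 = 231.535; M_target = 10⁶/9997 = 100.030.
ΔM = 100.030 − 231.535 = -131.505 → -131.5 mireds, a cooling shift.

-131.5 mireds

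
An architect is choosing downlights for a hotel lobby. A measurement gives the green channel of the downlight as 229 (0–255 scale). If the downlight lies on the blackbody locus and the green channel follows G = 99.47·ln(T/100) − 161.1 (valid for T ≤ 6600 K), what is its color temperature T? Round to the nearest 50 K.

ln t = (229 + 161.1) / 99.47 = 3.9218.
t = e^3.9218 = 50.491.
T = 100·t = 5049 K → 5050 K to the nearest 50 K.

5050 K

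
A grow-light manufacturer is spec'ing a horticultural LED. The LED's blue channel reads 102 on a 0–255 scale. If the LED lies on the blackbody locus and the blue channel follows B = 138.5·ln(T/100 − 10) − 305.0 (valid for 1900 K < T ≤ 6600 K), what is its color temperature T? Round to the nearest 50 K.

2900 K

ln(t − 10) = (102 + 305.0) / 138.5 = 2.9386.
t − 10 = e^2.9386 = 18.890, so t = 28.890.
T = 100·t = 2889 K → 2900 K to the nearest 50 K.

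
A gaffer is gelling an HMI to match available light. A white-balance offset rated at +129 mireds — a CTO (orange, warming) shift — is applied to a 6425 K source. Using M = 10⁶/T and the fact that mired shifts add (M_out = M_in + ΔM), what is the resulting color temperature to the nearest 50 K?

3500 K

M_in = 10⁶/6425 = 155.64 mireds.
M_out = 155.64 + (+129) = 284.64 mireds.
T_out = 10⁶/284.64 = 3513.2 K → 3500 K.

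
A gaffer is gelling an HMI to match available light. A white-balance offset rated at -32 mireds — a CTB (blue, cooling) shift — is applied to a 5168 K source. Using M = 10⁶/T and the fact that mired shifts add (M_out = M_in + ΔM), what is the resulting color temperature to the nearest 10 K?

6190 K

M_in = 10⁶/5168 = 193.50 mireds.
M_out = 193.50 + (-32) = 161.50 mireds.
T_out = 10⁶/161.50 = 6192.0 K → 6190 K.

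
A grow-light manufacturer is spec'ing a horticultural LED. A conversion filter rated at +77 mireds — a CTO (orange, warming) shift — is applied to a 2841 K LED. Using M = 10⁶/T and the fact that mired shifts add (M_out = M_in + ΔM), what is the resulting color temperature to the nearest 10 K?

M_in = 10⁶/2841 = 351.99 mireds.
M_out = 351.99 + (+77) = 428.99 mireds.
T_out = 10⁶/428.99 = 2331.1 K → 2330 K.

2330 K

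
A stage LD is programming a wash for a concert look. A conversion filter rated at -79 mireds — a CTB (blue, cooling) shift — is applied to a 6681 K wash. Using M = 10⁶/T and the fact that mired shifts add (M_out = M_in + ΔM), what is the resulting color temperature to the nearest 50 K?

14150 K

M_in = 10⁶/6681 = 149.68 mireds.
M_out = 149.68 + (-79) = 70.68 mireds.
T_out = 10⁶/70.68 = 14148.6 K → 14150 K.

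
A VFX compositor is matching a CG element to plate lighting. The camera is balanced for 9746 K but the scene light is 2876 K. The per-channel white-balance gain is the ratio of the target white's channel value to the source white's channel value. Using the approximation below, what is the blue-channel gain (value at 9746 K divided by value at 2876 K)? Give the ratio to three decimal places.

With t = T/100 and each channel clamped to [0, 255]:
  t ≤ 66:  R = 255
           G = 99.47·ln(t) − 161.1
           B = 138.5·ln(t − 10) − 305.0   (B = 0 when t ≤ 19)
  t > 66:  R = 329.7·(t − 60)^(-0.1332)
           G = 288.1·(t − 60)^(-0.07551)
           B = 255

2.524

At 2876 K (t = 28.76):
  B = 138.5·ln(28.76 − 10) − 305.0 = 138.5·ln 18.76 − 305.0 = 138.5·2.9317 − 305.0 = 101.044.
At 9746 K (t = 97.46):
  B = 255 by definition for t > 66.
Gain = 255.000 / 101.044 = 2.5236 → 2.524.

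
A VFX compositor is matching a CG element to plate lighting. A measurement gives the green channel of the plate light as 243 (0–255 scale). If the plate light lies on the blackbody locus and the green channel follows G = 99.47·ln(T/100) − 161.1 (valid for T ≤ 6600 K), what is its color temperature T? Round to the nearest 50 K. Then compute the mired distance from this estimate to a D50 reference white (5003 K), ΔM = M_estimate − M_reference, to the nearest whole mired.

ln t = (243 + 161.1) / 99.47 = 4.0625.
t = e^4.0625 = 58.121.
T = 100·t = 5812 K → 5800 K to the nearest 50 K.
M_estimate = 10⁶/5800 = 172.41; M_reference = 10⁶/5003 = 199.88.
ΔM = 172.41 − 199.88 = -27.47 → -27 mireds.

-27 mireds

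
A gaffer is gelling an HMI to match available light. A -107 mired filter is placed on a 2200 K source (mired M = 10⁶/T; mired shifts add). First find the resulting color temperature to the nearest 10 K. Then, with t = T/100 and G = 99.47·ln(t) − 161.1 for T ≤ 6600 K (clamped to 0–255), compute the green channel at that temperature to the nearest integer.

173

M_in = 10⁶/2200 = 454.55; M_out = 454.55 + (-107) = 347.55.
T_out = 10⁶/347.55 = 2877.3 K → 2880 K; t = 28.8.
G = 99.47·ln 28.8 − 161.1 = 99.47·3.3604 − 161.1 = 173.157.
Rounded: 173.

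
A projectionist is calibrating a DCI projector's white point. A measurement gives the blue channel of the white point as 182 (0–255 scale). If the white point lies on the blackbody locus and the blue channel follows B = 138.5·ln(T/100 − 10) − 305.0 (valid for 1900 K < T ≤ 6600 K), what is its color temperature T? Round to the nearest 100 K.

ln(t − 10) = (182 + 305.0) / 138.5 = 3.5162.
t − 10 = e^3.5162 = 33.658, so t = 43.658.
T = 100·t = 4366 K → 4400 K to the nearest 100 K.

4400 K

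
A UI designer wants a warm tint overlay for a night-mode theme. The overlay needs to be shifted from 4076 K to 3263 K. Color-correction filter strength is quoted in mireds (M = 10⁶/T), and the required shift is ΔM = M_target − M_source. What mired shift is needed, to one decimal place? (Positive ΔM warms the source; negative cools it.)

M_source = 10⁶/4076 = 245.339; M_target = 10⁶/3263 = 306.466.
ΔM = 306.466 − 245.339 = 61.128 → +61.1 mireds, a warming shift.

+61.1 mireds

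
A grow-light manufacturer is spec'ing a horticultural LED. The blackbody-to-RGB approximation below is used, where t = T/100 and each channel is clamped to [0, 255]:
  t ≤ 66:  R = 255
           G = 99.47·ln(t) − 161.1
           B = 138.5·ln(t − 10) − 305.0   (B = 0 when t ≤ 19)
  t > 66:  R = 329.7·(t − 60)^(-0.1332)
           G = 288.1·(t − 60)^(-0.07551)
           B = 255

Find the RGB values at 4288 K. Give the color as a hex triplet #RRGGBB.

#FFD5B3

t = 4288/100 = 42.88; the t ≤ 66 branch applies.
R = 255 by definition for t ≤ 66.
G = 99.47·ln 42.88 − 161.1 = 99.47·3.7584 − 161.1 = 212.749.
B = 138.5·ln(42.88 − 10) − 305.0 = 138.5·ln 32.88 − 305.0 = 138.5·3.4929 − 305.0 = 178.762.
Rounded: (255, 213, 179).
In hex: #FFD5B3.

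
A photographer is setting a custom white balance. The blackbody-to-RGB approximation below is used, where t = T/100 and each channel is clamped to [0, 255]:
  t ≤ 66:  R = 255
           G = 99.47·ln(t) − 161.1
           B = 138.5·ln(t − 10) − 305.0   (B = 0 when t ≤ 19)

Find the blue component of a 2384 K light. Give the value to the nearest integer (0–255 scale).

59

t = 2384/100 = 23.84; the t ≤ 66 branch applies.
B = 138.5·ln(23.84 − 10) − 305.0 = 138.5·ln 13.84 − 305.0 = 138.5·2.6276 − 305.0 = 58.917.
Rounded: 59.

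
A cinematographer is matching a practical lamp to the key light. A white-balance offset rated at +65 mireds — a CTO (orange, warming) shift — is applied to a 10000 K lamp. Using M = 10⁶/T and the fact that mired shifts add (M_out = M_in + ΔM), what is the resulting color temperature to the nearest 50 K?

6050 K

M_in = 10⁶/10000 = 100.00 mireds.
M_out = 100.00 + (+65) = 165.00 mireds.
T_out = 10⁶/165.00 = 6060.6 K → 6050 K.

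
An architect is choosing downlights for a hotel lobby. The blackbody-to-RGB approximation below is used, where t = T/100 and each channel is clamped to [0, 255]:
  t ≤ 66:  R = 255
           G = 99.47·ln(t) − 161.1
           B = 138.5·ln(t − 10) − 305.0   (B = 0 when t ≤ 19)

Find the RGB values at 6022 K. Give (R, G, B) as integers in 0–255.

t = 6022/100 = 60.22; the t ≤ 66 branch applies.
R = 255 by definition for t ≤ 66.
G = 99.47·ln 60.22 − 161.1 = 99.47·4.0980 − 161.1 = 246.529.
B = 138.5·ln(60.22 − 10) − 305.0 = 138.5·ln 50.22 − 305.0 = 138.5·3.9164 − 305.0 = 237.423.
Rounded: (255, 247, 237).

(255, 247, 237)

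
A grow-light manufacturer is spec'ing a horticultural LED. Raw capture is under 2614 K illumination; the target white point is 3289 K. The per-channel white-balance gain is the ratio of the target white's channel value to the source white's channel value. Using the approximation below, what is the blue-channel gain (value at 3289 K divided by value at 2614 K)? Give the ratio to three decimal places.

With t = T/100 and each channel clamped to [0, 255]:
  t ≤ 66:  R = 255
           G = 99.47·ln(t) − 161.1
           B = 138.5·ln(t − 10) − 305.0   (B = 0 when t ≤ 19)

At 2614 K (t = 26.14):
  B = 138.5·ln(26.14 − 10) − 305.0 = 138.5·ln 16.14 − 305.0 = 138.5·2.7813 − 305.0 = 80.210.
At 3289 K (t = 32.89):
  B = 138.5·ln(32.89 − 10) − 305.0 = 138.5·ln 22.89 − 305.0 = 138.5·3.1307 − 305.0 = 128.602.
Gain = 128.602 / 80.210 = 1.6033 → 1.603.

1.603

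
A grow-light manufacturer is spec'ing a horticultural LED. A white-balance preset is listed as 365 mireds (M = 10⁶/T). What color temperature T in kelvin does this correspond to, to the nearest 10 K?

T = 10⁶ / 365 = 2739.73 K → 2740 K.

2740 K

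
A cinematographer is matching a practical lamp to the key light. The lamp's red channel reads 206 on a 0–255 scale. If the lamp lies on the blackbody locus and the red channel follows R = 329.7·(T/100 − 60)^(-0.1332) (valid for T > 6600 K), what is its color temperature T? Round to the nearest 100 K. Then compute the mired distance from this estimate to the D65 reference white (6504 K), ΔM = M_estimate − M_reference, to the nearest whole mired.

-47 mireds

(t − 60)^(-0.1332) = 206/329.7 = 0.62481.
t − 60 = 0.62481^(1/-0.1332) = 0.62481^(-7.508) = 34.152, so t = 94.152.
T = 100·t = 9415 K → 9400 K to the nearest 100 K.
M_estimate = 10⁶/9400 = 106.38; M_reference = 10⁶/6504 = 153.75.
ΔM = 106.38 − 153.75 = -47.37 → -47 mireds.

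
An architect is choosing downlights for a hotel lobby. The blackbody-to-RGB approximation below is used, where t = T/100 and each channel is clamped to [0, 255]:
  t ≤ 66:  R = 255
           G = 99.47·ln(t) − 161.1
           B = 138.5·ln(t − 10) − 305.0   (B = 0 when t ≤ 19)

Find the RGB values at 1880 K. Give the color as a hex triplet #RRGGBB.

t = 1880/100 = 18.8; the t ≤ 66 branch applies.
R = 255 by definition for t ≤ 66.
G = 99.47·ln 18.8 − 161.1 = 99.47·2.9339 − 161.1 = 130.731.
t = 18.8 ≤ 19, so B = 0.
Rounded: (255, 131, 0).
In hex: #FF8300.

#FF8300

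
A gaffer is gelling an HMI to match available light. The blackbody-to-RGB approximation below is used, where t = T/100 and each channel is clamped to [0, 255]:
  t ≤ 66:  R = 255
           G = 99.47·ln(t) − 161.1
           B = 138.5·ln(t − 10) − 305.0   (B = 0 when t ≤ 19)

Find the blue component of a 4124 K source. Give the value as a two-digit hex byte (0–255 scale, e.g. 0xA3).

0xAC

t = 4124/100 = 41.24; the t ≤ 66 branch applies.
B = 138.5·ln(41.24 − 10) − 305.0 = 138.5·ln 31.24 − 305.0 = 138.5·3.4417 − 305.0 = 171.675.
Rounded: 172; in hex, 0xAC.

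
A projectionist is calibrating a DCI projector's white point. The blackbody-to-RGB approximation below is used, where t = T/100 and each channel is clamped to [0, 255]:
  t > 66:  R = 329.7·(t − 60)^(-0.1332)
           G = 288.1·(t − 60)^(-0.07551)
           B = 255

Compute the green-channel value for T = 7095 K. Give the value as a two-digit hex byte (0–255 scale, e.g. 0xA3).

0xF0

t = 7095/100 = 70.95; the t > 66 branch applies.
G = 288.1·(70.95 − 60)^(-0.07551) = 288.1·10.95^(-0.07551) = 288.1·0.83467 = 240.468.
Rounded: 240; in hex, 0xF0.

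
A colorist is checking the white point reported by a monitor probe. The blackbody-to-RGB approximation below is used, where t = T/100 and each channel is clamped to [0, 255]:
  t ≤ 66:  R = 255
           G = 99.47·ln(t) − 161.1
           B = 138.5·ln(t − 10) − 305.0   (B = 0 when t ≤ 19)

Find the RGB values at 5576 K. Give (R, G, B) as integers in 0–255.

t = 5576/100 = 55.76; the t ≤ 66 branch applies.
R = 255 by definition for t ≤ 66.
G = 99.47·ln 55.76 − 161.1 = 99.47·4.0211 − 161.1 = 238.875.
B = 138.5·ln(55.76 − 10) − 305.0 = 138.5·ln 45.76 − 305.0 = 138.5·3.8234 − 305.0 = 224.542.
Rounded: (255, 239, 225).

(255, 239, 225)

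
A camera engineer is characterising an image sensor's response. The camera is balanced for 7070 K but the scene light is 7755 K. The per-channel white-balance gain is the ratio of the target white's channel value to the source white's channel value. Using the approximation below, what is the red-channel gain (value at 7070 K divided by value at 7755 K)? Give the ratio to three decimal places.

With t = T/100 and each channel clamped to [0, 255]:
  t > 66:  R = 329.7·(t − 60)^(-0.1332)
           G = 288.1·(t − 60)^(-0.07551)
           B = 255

At 7755 K (t = 77.55):
  R = 329.7·(77.55 − 60)^(-0.1332) = 329.7·17.55^(-0.1332) = 329.7·0.68275 = 225.103.
At 7070 K (t = 70.7):
  R = 329.7·(70.7 − 60)^(-0.1332) = 329.7·10.7^(-0.1332) = 329.7·0.72927 = 240.439.
Gain = 240.439 / 225.103 = 1.0681 → 1.068.

1.068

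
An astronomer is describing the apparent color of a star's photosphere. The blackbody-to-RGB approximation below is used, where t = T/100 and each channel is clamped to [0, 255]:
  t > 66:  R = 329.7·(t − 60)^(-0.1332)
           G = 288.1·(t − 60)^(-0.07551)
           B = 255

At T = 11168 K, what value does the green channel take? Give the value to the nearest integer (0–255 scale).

t = 11168/100 = 111.68; the t > 66 branch applies.
G = 288.1·(111.68 − 60)^(-0.07551) = 288.1·51.68^(-0.07551) = 288.1·0.74238 = 213.880.
Rounded: 214.

214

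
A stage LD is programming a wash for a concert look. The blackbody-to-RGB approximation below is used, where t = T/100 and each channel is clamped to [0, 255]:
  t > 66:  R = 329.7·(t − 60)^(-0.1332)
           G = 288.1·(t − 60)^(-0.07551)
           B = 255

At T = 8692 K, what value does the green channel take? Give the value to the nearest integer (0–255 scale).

225

t = 8692/100 = 86.92; the t > 66 branch applies.
G = 288.1·(86.92 − 60)^(-0.07551) = 288.1·26.92^(-0.07551) = 288.1·0.77986 = 224.677.
Rounded: 225.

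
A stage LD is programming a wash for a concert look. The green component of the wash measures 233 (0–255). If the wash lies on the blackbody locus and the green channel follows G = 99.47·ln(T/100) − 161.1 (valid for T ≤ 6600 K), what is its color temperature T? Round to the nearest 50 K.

ln t = (233 + 161.1) / 99.47 = 3.9620.
t = e^3.9620 = 52.562.
T = 100·t = 5256 K → 5250 K to the nearest 50 K.

5250 K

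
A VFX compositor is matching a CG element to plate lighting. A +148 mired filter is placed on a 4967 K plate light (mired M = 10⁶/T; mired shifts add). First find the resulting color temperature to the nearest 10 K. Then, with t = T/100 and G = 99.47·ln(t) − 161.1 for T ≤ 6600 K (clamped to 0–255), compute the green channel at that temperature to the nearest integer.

172

M_in = 10⁶/4967 = 201.33; M_out = 201.33 + (+148) = 349.33.
T_out = 10⁶/349.33 = 2862.6 K → 2860 K; t = 28.6.
G = 99.47·ln 28.6 − 161.1 = 99.47·3.3534 − 161.1 = 172.463.
Rounded: 172.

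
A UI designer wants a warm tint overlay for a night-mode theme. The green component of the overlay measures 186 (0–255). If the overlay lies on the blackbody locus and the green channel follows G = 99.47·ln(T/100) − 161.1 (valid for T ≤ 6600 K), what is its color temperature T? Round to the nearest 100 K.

ln t = (186 + 161.1) / 99.47 = 3.4895.
t = e^3.4895 = 32.769.
T = 100·t = 3277 K → 3300 K to the nearest 100 K.

3300 K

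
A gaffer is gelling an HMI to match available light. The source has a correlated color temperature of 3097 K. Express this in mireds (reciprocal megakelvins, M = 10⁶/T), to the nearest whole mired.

M = 10⁶ / 3097 = 322.893 → 323 mireds.

323 mireds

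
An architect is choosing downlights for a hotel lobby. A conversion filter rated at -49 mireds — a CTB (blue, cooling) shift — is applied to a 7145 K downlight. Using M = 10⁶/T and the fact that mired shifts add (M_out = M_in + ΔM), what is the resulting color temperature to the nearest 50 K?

11000 K

M_in = 10⁶/7145 = 139.96 mireds.
M_out = 139.96 + (-49) = 90.96 mireds.
T_out = 10⁶/90.96 = 10994.1 K → 11000 K.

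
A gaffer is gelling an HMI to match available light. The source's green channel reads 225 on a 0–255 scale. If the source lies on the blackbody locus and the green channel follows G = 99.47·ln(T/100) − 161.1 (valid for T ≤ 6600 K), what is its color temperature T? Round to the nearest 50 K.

ln t = (225 + 161.1) / 99.47 = 3.8816.
t = e^3.8816 = 48.500.
T = 100·t = 4850 K → 4850 K to the nearest 50 K.

4850 K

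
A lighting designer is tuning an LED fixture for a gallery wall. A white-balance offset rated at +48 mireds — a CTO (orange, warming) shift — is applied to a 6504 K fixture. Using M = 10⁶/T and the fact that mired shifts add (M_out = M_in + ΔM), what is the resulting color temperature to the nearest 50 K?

4950 K

M_in = 10⁶/6504 = 153.75 mireds.
M_out = 153.75 + (+48) = 201.75 mireds.
T_out = 10⁶/201.75 = 4956.6 K → 4950 K.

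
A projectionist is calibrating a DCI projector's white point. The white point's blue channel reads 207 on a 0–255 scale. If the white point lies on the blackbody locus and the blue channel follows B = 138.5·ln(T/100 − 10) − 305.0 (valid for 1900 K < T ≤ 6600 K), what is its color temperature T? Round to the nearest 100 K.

ln(t − 10) = (207 + 305.0) / 138.5 = 3.6968.
t − 10 = e^3.6968 = 40.316, so t = 50.316.
T = 100·t = 5032 K → 5000 K to the nearest 100 K.

5000 K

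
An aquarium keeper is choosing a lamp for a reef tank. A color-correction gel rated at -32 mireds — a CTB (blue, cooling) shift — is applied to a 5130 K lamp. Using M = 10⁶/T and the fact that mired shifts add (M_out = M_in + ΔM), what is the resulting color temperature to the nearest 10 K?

6140 K

M_in = 10⁶/5130 = 194.93 mireds.
M_out = 194.93 + (-32) = 162.93 mireds.
T_out = 10⁶/162.93 = 6137.5 K → 6140 K.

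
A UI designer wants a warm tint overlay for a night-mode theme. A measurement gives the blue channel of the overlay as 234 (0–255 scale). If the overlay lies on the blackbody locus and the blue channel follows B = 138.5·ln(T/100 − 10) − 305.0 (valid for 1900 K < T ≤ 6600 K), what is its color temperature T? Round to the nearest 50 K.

5900 K

ln(t − 10) = (234 + 305.0) / 138.5 = 3.8917.
t − 10 = e^3.8917 = 48.994, so t = 58.994.
T = 100·t = 5899 K → 5900 K to the nearest 50 K.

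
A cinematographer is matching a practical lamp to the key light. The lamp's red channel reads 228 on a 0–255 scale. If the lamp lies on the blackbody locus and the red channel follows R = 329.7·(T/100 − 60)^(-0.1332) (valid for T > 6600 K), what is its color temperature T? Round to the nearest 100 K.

(t − 60)^(-0.1332) = 228/329.7 = 0.69154.
t − 60 = 0.69154^(1/-0.1332) = 0.69154^(-7.508) = 15.943, so t = 75.943.
T = 100·t = 7594 K → 7600 K to the nearest 100 K.

7600 K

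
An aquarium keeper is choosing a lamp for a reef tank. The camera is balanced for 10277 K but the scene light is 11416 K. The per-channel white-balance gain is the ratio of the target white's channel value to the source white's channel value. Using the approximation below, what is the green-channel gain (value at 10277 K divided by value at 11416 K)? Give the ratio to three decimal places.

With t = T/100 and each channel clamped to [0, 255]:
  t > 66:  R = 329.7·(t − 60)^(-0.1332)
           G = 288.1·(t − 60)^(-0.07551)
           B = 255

At 11416 K (t = 114.16):
  G = 288.1·(114.16 − 60)^(-0.07551) = 288.1·54.16^(-0.07551) = 288.1·0.73976 = 213.124.
At 10277 K (t = 102.77):
  G = 288.1·(102.77 − 60)^(-0.07551) = 288.1·42.77^(-0.07551) = 288.1·0.75307 = 216.958.
Gain = 216.958 / 213.124 = 1.0180 → 1.018.

1.018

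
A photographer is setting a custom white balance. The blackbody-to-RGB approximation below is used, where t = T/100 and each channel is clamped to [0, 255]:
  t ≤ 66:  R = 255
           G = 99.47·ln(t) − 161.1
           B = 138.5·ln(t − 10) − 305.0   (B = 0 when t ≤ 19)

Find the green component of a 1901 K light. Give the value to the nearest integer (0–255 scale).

132

t = 1901/100 = 19.01; the t ≤ 66 branch applies.
G = 99.47·ln 19.01 − 161.1 = 99.47·2.9450 − 161.1 = 131.836.
Rounded: 132.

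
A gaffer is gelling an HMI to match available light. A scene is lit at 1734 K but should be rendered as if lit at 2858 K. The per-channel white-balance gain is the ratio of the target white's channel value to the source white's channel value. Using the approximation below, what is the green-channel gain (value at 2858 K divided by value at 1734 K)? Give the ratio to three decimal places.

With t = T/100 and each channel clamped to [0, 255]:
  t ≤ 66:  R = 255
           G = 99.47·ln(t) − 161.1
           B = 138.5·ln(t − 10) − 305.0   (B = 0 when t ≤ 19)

1.405

At 1734 K (t = 17.34):
  G = 99.47·ln 17.34 − 161.1 = 99.47·2.8530 − 161.1 = 122.689.
At 2858 K (t = 28.58):
  G = 99.47·ln 28.58 − 161.1 = 99.47·3.3527 − 161.1 = 172.394.
Gain = 172.394 / 122.689 = 1.4051 → 1.405.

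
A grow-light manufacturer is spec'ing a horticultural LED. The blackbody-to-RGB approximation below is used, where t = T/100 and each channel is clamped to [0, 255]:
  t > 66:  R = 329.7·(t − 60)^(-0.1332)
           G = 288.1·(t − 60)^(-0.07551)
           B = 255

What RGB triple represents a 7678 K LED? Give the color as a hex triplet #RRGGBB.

t = 7678/100 = 76.78; the t > 66 branch applies.
R = 329.7·(76.78 − 60)^(-0.1332) = 329.7·16.78^(-0.1332) = 329.7·0.68684 = 226.452.
G = 288.1·(76.78 − 60)^(-0.07551) = 288.1·16.78^(-0.07551) = 288.1·0.80819 = 232.841.
B = 255 by definition for t > 66.
Rounded: (226, 233, 255).
In hex: #E2E9FF.

#E2E9FF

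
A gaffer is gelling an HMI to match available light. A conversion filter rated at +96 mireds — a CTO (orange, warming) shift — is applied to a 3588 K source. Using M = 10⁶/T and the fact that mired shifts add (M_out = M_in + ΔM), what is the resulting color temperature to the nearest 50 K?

2650 K

M_in = 10⁶/3588 = 278.71 mireds.
M_out = 278.71 + (+96) = 374.71 mireds.
T_out = 10⁶/374.71 = 2668.8 K → 2650 K.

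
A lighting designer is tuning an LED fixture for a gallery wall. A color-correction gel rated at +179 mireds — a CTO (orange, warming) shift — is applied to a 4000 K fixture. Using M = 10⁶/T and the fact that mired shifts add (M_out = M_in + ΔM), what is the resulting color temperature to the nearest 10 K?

2330 K

M_in = 10⁶/4000 = 250.00 mireds.
M_out = 250.00 + (+179) = 429.00 mireds.
T_out = 10⁶/429.00 = 2331.0 K → 2330 K.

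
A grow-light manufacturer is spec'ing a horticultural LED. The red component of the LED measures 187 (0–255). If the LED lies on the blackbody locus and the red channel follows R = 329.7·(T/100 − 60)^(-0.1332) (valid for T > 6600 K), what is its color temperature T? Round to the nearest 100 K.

13100 K

(t − 60)^(-0.1332) = 187/329.7 = 0.56718.
t − 60 = 0.56718^(1/-0.1332) = 0.56718^(-7.508) = 70.620, so t = 130.620.
T = 100·t = 13062 K → 13100 K to the nearest 100 K.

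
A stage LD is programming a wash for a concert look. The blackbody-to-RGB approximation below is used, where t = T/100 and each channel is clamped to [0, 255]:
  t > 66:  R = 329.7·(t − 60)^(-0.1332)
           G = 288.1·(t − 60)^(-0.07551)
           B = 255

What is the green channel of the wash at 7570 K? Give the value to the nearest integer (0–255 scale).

t = 7570/100 = 75.7; the t > 66 branch applies.
G = 288.1·(75.7 − 60)^(-0.07551) = 288.1·15.7^(-0.07551) = 288.1·0.81226 = 234.013.
Rounded: 234.

234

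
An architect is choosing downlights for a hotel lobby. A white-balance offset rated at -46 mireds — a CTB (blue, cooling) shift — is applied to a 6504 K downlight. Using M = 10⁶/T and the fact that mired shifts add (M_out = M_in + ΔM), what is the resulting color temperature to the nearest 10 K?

9280 K

M_in = 10⁶/6504 = 153.75 mireds.
M_out = 153.75 + (-46) = 107.75 mireds.
T_out = 10⁶/107.75 = 9280.6 K → 9280 K.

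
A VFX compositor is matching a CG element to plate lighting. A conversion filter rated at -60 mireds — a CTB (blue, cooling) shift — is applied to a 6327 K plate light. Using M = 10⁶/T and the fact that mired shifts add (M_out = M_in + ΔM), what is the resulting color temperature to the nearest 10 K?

10200 K

M_in = 10⁶/6327 = 158.05 mireds.
M_out = 158.05 + (-60) = 98.05 mireds.
T_out = 10⁶/98.05 = 10198.6 K → 10200 K.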